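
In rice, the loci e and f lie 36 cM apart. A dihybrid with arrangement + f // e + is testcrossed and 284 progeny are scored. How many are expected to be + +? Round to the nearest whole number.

A map distance of 36 cM corresponds to a recombination frequency of 0.360.
The F1 is + f / e +, so + + is a recombinant gamete class with expected frequency r/2 = 0.360/2 = 0.1800.
Expected number = 0.1800 × 284 = 51.12 ≈ 51.

51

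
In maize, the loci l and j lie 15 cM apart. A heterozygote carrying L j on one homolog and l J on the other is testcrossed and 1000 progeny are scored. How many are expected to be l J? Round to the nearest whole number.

A map distance of 15 cM corresponds to a recombination frequency of 0.150.
The F1 is L j / l J, so l J is a parental gamete class with expected frequency (1 − r)/2 = 0.850/2 = 0.4250.
Expected number = 0.4250 × 1000 = 425.00 ≈ 425.

425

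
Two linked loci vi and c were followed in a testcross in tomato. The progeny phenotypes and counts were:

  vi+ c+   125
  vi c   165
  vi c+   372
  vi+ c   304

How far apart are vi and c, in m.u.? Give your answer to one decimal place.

The two most frequent classes, vi+ c (304) and vi c+ (372), are the parental types, so the F1 was vi+ c / vi c+.
The recombinant classes are vi+ c+ and vi c: 125 + 165 = 290.
Recombination frequency = 290/966 = 0.3002 ≈ 30.0%, i.e. 30.0 m.u.

30.0 m.u.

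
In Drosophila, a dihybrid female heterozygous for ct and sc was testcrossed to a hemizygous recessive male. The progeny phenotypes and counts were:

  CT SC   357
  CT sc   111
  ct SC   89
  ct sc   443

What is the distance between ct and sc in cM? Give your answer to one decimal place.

20.0 cM

The two most frequent classes, CT SC (357) and ct sc (443), are the parental types, so the F1 was CT SC / ct sc.
The recombinant classes are CT sc and ct SC: 111 + 89 = 200.
Recombination frequency = 200/1000 = 0.2000 ≈ 20.0%, i.e. 20.0 cM.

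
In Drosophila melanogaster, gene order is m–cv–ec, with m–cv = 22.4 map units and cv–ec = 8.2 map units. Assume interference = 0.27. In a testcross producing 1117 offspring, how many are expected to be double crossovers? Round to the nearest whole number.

Map distances give recombination frequencies of 0.224 and 0.082 for the two intervals.
With interference 0.27 (so coincidence = 0.73), expected double-crossover frequency = 0.224 × 0.082 × 0.73 = 0.01341.
Expected number = 0.01341 × 1117 = 14.98 ≈ 15.

15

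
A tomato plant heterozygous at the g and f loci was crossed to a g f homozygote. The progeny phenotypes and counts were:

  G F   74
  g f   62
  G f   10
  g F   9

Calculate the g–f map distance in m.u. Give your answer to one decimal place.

12.3 m.u.

The two most frequent classes, G F (74) and g f (62), are the parental types, so the F1 was G F / g f.
The recombinant classes are G f and g F: 10 + 9 = 19.
Recombination frequency = 19/155 = 0.1226 ≈ 12.3%, i.e. 12.3 m.u.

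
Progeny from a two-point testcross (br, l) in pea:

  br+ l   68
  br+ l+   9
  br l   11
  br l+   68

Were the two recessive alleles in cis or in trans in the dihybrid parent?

The two most frequent classes are br+ l (68) and br l+ (68); these are the parental (non-recombinant) types.
So the F1 carried br+ l on one chromosome and br l+ on the other — the recessive alleles are on opposite chromosomes (trans / repulsion).

trans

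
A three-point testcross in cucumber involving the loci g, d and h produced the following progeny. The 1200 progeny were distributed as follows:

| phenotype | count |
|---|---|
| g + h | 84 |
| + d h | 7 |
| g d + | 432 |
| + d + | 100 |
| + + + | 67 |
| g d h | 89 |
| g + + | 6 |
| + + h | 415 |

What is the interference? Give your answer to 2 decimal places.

0.53

The two most frequent reciprocal classes, g d + and + + h, are the parental types, so the F1 was g d + / + + h.
The two rarest classes, g + + and + d h, are the double crossovers. Comparing them with the parentals, only the d allele has switched, so d is the middle locus and the order is g – d – h.
g–d: (184 + 13)/1200 = 0.1642; d–h: (156 + 13)/1200 = 0.1408.
Expected DCO frequency = 0.1642 × 0.1408 ≈ 0.02312; observed = 13/1200 ≈ 0.01083.
Coefficient of coincidence = 0.01083/0.02312 ≈ 0.47; interference = 1 − 0.47 = 0.53.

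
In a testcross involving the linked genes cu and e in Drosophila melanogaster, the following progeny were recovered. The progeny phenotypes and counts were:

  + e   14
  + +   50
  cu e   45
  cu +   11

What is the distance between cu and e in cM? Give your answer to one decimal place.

The two most frequent classes, + + (50) and cu e (45), are the parental types, so the F1 was + + / cu e.
The recombinant classes are + e and cu +: 14 + 11 = 25.
Recombination frequency = 25/120 = 0.2083 ≈ 20.8%, i.e. 20.8 cM.

20.8 cM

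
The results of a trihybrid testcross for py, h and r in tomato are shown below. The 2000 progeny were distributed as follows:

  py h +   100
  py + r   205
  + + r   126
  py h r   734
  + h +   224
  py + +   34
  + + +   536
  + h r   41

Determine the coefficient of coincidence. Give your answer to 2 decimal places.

The two most frequent reciprocal classes, py h r and + + +, are the parental types, so the F1 was py h r / + + +.
The two rarest classes, + h r and py + +, are the double crossovers. Comparing them with the parentals, only the py allele has switched, so py is the middle locus and the order is r – py – h.
r–py: (226 + 75)/2000 = 0.1505; py–h: (429 + 75)/2000 = 0.2520.
Expected DCO frequency = 0.1505 × 0.2520 ≈ 0.03793; observed = 75/2000 ≈ 0.03750.
Coefficient of coincidence = 0.03750/0.03793 ≈ 0.99.

0.99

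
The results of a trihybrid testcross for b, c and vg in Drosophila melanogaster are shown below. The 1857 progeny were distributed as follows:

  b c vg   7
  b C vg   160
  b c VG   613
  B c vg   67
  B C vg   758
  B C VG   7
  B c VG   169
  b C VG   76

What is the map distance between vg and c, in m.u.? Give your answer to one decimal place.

The two most frequent reciprocal classes, B C vg and b c VG, are the parental types, so the F1 was B C vg / b c VG.
The two rarest classes, B C VG and b c vg, are the double crossovers. Comparing them with the parentals, only the vg allele has switched, so vg is the middle locus and the order is c – vg – b.
Crossovers in the c–vg interval produce the single-crossover classes B c vg and b C VG (67 + 76 = 143) plus the double crossovers (14).
RF(c–vg) = (143 + 14) / 1857 = 157/1857 = 0.0845 → 8.5 m.u.

8.5 m.u.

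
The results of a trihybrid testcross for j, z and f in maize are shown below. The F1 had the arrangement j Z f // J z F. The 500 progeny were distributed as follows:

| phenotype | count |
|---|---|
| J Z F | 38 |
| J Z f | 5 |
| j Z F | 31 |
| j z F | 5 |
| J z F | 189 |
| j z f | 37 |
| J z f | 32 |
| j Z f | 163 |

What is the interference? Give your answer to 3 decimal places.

0.194

The two rarest classes, J Z f and j z F, are the double crossovers. Comparing them with the parentals, only the j allele has switched, so j is the middle locus and the order is z – j – f.
z–j: (75 + 10)/500 = 0.1700; j–f: (63 + 10)/500 = 0.1460.
Expected DCO frequency = 0.1700 × 0.1460 ≈ 0.02482; observed = 10/500 ≈ 0.02000.
Coefficient of coincidence = 0.02000/0.02482 ≈ 0.806; interference = 1 − 0.806 = 0.194.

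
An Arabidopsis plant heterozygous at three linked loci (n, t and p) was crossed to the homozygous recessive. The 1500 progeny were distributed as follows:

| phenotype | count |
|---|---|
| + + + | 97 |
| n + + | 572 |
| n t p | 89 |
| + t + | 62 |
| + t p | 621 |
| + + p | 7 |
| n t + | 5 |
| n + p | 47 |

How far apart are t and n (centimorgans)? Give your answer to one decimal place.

The two most frequent reciprocal classes, n + + and + t p, are the parental types, so the F1 was n + + / + t p.
The two rarest classes, n t + and + + p, are the double crossovers. Comparing them with the parentals, only the t allele has switched, so t is the middle locus and the order is p – t – n.
Crossovers in the t–n interval produce the single-crossover classes + + + and n t p (97 + 89 = 186) plus the double crossovers (12).
RF(t–n) = (186 + 12) / 1500 = 198/1500 = 0.1320 → 13.2 centimorgans.

13.2 centimorgans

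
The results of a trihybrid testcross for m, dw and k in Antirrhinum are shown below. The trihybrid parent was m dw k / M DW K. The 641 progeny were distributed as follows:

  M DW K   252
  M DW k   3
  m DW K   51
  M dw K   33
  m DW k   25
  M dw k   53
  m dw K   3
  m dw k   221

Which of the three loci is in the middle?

k

The two rarest classes, m dw K and M DW k, are the double crossovers. Comparing them with the parentals, only the k allele has switched, so k is the middle locus and the order is dw – k – m.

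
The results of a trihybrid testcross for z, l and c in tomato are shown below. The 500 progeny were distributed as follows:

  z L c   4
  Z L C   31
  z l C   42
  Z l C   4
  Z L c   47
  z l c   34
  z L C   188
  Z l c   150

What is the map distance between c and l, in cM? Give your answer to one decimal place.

19.4 cM

The two most frequent reciprocal classes, Z l c and z L C, are the parental types, so the F1 was Z l c / z L C.
The two rarest classes, Z l C and z L c, are the double crossovers. Comparing them with the parentals, only the c allele has switched, so c is the middle locus and the order is l – c – z.
Crossovers in the l–c interval produce the single-crossover classes Z L c and z l C (47 + 42 = 89) plus the double crossovers (8).
RF(l–c) = (89 + 8) / 500 = 97/500 = 0.1940 → 19.4 cM.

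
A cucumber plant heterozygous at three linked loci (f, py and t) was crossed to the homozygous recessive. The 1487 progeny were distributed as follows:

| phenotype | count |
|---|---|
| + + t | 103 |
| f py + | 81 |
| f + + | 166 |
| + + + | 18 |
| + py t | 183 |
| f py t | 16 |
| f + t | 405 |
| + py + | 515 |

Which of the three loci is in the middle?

The two most frequent reciprocal classes, f + t and + py +, are the parental types, so the F1 was f + t / + py +.
The two rarest classes, f py t and + + +, are the double crossovers. Comparing them with the parentals, only the py allele has switched, so py is the middle locus and the order is t – py – f.

py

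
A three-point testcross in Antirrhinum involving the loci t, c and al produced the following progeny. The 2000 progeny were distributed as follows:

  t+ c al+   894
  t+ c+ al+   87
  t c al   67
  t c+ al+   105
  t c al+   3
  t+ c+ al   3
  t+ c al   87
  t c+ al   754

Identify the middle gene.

t

The two most frequent reciprocal classes, t c+ al and t+ c al+, are the parental types, so the F1 was t c+ al / t+ c al+.
The two rarest classes, t+ c+ al and t c al+, are the double crossovers. Comparing them with the parentals, only the t allele has switched, so t is the middle locus and the order is c – t – al.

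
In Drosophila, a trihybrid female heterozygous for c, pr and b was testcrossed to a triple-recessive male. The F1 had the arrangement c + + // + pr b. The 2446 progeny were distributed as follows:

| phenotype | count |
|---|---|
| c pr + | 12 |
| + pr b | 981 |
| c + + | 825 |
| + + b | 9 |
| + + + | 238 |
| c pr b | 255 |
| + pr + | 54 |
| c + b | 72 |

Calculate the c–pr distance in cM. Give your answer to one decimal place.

The two rarest classes, c pr + and + + b, are the double crossovers. Comparing them with the parentals, only the pr allele has switched, so pr is the middle locus and the order is c – pr – b.
Crossovers in the c–pr interval produce the single-crossover classes + + + and c pr b (238 + 255 = 493) plus the double crossovers (21).
RF(c–pr) = (493 + 21) / 2446 = 514/2446 = 0.2101 → 21.0 cM.

21.0 cM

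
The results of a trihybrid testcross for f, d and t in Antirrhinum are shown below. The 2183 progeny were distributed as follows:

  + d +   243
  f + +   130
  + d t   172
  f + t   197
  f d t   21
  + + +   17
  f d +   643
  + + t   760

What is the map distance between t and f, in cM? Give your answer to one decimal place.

21.9 cM

The two most frequent reciprocal classes, f d + and + + t, are the parental types, so the F1 was f d + / + + t.
The two rarest classes, f d t and + + +, are the double crossovers. Comparing them with the parentals, only the t allele has switched, so t is the middle locus and the order is d – t – f.
Crossovers in the t–f interval produce the single-crossover classes + d + and f + t (243 + 197 = 440) plus the double crossovers (38).
RF(t–f) = (440 + 38) / 2183 = 478/2183 = 0.2190 → 21.9 cM.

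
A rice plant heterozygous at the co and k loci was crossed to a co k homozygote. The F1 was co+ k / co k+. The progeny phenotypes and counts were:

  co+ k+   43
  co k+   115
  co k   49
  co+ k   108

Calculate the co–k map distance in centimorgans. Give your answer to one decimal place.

The recombinant classes are co+ k+ and co k: 43 + 49 = 92.
Recombination frequency = 92/315 = 0.2921 ≈ 29.2%, i.e. 29.2 centimorgans.

29.2 centimorgans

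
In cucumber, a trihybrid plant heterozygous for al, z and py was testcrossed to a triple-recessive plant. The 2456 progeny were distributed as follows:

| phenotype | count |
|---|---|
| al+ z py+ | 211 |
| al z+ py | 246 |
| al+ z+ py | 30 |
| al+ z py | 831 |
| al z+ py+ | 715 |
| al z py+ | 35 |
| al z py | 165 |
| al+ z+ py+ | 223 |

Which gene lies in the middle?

z

The two most frequent reciprocal classes, al+ z py and al z+ py+, are the parental types, so the F1 was al+ z py / al z+ py+.
The two rarest classes, al+ z+ py and al z py+, are the double crossovers. Comparing them with the parentals, only the z allele has switched, so z is the middle locus and the order is al – z – py.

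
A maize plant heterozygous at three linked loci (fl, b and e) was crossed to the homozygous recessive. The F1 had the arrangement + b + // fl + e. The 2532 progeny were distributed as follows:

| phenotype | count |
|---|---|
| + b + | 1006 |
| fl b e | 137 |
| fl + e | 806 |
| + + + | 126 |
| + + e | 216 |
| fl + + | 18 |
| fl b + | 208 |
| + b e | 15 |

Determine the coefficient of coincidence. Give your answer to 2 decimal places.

0.62

The two rarest classes, + b e and fl + +, are the double crossovers. Comparing them with the parentals, only the e allele has switched, so e is the middle locus and the order is b – e – fl.
b–e: (263 + 33)/2532 = 0.1169; e–fl: (424 + 33)/2532 = 0.1805.
Expected DCO frequency = 0.1169 × 0.1805 ≈ 0.02110; observed = 33/2532 ≈ 0.01303.
Coefficient of coincidence = 0.01303/0.02110 ≈ 0.62.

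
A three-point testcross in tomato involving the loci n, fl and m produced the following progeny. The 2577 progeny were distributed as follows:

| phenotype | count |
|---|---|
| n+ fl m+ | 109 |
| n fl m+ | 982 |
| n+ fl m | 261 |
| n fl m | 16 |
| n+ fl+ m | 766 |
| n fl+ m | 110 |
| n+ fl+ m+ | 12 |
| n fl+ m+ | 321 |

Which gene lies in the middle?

m

The two most frequent reciprocal classes, n+ fl+ m and n fl m+, are the parental types, so the F1 was n+ fl+ m / n fl m+.
The two rarest classes, n+ fl+ m+ and n fl m, are the double crossovers. Comparing them with the parentals, only the m allele has switched, so m is the middle locus and the order is fl – m – n.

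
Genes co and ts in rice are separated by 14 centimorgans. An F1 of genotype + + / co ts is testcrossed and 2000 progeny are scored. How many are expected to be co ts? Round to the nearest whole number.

860

A map distance of 14 centimorgans corresponds to a recombination frequency of 0.140.
The F1 is + + / co ts, so co ts is a parental gamete class with expected frequency (1 − r)/2 = 0.860/2 = 0.4300.
Expected number = 0.4300 × 2000 = 860.00 ≈ 860.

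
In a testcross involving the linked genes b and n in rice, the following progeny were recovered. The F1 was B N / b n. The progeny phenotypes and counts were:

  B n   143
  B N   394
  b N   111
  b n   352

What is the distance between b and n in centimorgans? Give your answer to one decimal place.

The recombinant classes are B n and b N: 143 + 111 = 254.
Recombination frequency = 254/1000 = 0.2540 ≈ 25.4%, i.e. 25.4 centimorgans.

25.4 centimorgans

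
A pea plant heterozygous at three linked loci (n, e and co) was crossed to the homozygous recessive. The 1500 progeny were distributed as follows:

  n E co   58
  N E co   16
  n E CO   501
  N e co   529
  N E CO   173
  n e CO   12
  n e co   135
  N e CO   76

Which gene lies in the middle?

e

The two most frequent reciprocal classes, n E CO and N e co, are the parental types, so the F1 was n E CO / N e co.
The two rarest classes, n e CO and N E co, are the double crossovers. Comparing them with the parentals, only the e allele has switched, so e is the middle locus and the order is co – e – n.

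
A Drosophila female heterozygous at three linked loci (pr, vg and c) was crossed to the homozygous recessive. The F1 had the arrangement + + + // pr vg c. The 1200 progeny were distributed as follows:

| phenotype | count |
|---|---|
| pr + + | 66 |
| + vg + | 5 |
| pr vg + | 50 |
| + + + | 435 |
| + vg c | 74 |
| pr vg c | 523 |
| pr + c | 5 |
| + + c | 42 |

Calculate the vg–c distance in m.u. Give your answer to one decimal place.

8.5 m.u.

The two rarest classes, + vg + and pr + c, are the double crossovers. Comparing them with the parentals, only the vg allele has switched, so vg is the middle locus and the order is c – vg – pr.
Crossovers in the c–vg interval produce the single-crossover classes + + c and pr vg + (42 + 50 = 92) plus the double crossovers (10).
RF(c–vg) = (92 + 10) / 1200 = 102/1200 = 0.0850 → 8.5 m.u.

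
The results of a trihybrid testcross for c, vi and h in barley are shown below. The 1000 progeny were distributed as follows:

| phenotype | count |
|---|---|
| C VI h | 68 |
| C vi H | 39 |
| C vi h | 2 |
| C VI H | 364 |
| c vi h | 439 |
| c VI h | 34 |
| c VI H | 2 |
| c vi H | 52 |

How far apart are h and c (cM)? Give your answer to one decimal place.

12.4 cM

The two most frequent reciprocal classes, C VI H and c vi h, are the parental types, so the F1 was C VI H / c vi h.
The two rarest classes, c VI H and C vi h, are the double crossovers. Comparing them with the parentals, only the c allele has switched, so c is the middle locus and the order is h – c – vi.
Crossovers in the h–c interval produce the single-crossover classes C VI h and c vi H (68 + 52 = 120) plus the double crossovers (4).
RF(h–c) = (120 + 4) / 1000 = 124/1000 = 0.1240 → 12.4 cM.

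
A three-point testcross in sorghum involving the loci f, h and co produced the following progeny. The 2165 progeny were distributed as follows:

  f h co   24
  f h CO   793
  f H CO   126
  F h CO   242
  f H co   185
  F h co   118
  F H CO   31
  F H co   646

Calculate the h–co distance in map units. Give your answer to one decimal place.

13.8 map units

The two most frequent reciprocal classes, f h CO and F H co, are the parental types, so the F1 was f h CO / F H co.
The two rarest classes, f h co and F H CO, are the double crossovers. Comparing them with the parentals, only the co allele has switched, so co is the middle locus and the order is h – co – f.
Crossovers in the h–co interval produce the single-crossover classes f H CO and F h co (126 + 118 = 244) plus the double crossovers (55).
RF(h–co) = (244 + 55) / 2165 = 299/2165 = 0.1381 → 13.8 map units.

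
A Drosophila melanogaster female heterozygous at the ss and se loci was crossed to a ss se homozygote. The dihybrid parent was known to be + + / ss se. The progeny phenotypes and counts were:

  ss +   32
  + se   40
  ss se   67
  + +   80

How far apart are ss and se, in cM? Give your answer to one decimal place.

The recombinant classes are + se and ss +: 40 + 32 = 72.
Recombination frequency = 72/219 = 0.3288 ≈ 32.9%, i.e. 32.9 cM.

32.9 cM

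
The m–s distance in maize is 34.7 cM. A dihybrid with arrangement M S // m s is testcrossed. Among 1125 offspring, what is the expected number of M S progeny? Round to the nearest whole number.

A map distance of 34.7 cM corresponds to a recombination frequency of 0.347.
The F1 is M S / m s, so M S is a parental gamete class with expected frequency (1 − r)/2 = 0.653/2 = 0.3265.
Expected number = 0.3265 × 1125 = 367.31 ≈ 367.

367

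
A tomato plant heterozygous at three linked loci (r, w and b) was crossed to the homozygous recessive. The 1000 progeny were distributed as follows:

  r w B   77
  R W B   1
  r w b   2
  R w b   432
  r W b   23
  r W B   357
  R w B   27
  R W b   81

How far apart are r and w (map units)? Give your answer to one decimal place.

The two most frequent reciprocal classes, R w b and r W B, are the parental types, so the F1 was R w b / r W B.
The two rarest classes, r w b and R W B, are the double crossovers. Comparing them with the parentals, only the r allele has switched, so r is the middle locus and the order is w – r – b.
Crossovers in the w–r interval produce the single-crossover classes R W b and r w B (81 + 77 = 158) plus the double crossovers (3).
RF(w–r) = (158 + 3) / 1000 = 161/1000 = 0.1610 → 16.1 map units.

16.1 map units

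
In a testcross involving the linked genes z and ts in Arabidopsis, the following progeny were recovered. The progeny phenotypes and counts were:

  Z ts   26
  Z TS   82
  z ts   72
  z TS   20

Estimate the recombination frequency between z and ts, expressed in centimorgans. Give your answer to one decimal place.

The two most frequent classes, Z TS (82) and z ts (72), are the parental types, so the F1 was Z TS / z ts.
The recombinant classes are Z ts and z TS: 26 + 20 = 46.
Recombination frequency = 46/200 = 0.2300 ≈ 23.0%, i.e. 23.0 centimorgans.

23.0 centimorgans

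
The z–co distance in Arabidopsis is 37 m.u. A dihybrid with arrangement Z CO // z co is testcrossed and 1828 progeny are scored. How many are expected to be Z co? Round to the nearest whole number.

338

A map distance of 37 m.u. corresponds to a recombination frequency of 0.370.
The F1 is Z CO / z co, so Z co is a recombinant gamete class with expected frequency r/2 = 0.370/2 = 0.1850.
Expected number = 0.1850 × 1828 = 338.18 ≈ 338.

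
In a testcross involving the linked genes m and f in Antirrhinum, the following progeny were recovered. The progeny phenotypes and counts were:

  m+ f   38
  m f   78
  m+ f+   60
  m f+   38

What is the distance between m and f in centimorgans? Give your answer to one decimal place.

The two most frequent classes, m+ f+ (60) and m f (78), are the parental types, so the F1 was m+ f+ / m f.
The recombinant classes are m+ f and m f+: 38 + 38 = 76.
Recombination frequency = 76/214 = 0.3551 ≈ 35.5%, i.e. 35.5 centimorgans.

35.5 centimorgans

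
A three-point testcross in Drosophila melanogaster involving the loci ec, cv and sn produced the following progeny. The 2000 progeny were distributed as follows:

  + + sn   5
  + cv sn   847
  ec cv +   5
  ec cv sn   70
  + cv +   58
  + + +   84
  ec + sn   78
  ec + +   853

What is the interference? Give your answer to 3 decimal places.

0.165

The two most frequent reciprocal classes, + cv sn and ec + +, are the parental types, so the F1 was + cv sn / ec + +.
The two rarest classes, + + sn and ec cv +, are the double crossovers. Comparing them with the parentals, only the cv allele has switched, so cv is the middle locus and the order is ec – cv – sn.
ec–cv: (154 + 10)/2000 = 0.0820; cv–sn: (136 + 10)/2000 = 0.0730.
Expected DCO frequency = 0.0820 × 0.0730 ≈ 0.00599; observed = 10/2000 ≈ 0.00500.
Coefficient of coincidence = 0.00500/0.00599 ≈ 0.835; interference = 1 − 0.835 = 0.165.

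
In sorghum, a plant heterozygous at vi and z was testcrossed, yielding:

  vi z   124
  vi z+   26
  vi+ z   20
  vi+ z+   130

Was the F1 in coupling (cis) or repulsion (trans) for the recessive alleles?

The two most frequent classes are vi+ z+ (130) and vi z (124); these are the parental (non-recombinant) types.
So the F1 carried vi+ z+ on one chromosome and vi z on the other — the recessive alleles are on the same chromosome (cis / coupling).

cis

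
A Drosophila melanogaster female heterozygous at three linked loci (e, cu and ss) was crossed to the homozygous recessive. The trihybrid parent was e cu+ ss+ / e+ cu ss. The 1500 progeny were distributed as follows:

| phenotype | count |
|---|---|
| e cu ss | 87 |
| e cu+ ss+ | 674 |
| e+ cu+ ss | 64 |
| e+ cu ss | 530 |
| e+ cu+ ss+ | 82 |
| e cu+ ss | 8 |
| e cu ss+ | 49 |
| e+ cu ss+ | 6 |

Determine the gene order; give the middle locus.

The two rarest classes, e cu+ ss and e+ cu ss+, are the double crossovers. Comparing them with the parentals, only the ss allele has switched, so ss is the middle locus and the order is cu – ss – e.

ss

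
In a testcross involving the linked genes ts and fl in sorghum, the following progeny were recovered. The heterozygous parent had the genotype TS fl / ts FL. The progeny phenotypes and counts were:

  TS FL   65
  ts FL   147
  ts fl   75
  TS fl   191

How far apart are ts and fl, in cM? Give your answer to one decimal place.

The recombinant classes are TS FL and ts fl: 65 + 75 = 140.
Recombination frequency = 140/478 = 0.2929 ≈ 29.3%, i.e. 29.3 cM.

29.3 cM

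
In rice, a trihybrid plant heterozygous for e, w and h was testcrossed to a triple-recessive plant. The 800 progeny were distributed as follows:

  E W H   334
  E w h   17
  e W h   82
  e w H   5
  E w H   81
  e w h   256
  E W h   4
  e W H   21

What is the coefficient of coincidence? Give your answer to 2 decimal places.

The two most frequent reciprocal classes, e w h and E W H, are the parental types, so the F1 was e w h / E W H.
The two rarest classes, e w H and E W h, are the double crossovers. Comparing them with the parentals, only the h allele has switched, so h is the middle locus and the order is e – h – w.
e–h: (38 + 9)/800 = 0.0587; h–w: (163 + 9)/800 = 0.2150.
Expected DCO frequency = 0.0587 × 0.2150 ≈ 0.01262; observed = 9/800 ≈ 0.01125.
Coefficient of coincidence = 0.01125/0.01262 ≈ 0.89.

0.89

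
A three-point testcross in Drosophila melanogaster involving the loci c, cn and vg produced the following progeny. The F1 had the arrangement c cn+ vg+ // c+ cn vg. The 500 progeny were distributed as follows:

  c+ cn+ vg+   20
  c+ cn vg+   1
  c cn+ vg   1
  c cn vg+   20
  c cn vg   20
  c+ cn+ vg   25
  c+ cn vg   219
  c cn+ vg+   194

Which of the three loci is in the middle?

The two rarest classes, c cn+ vg and c+ cn vg+, are the double crossovers. Comparing them with the parentals, only the vg allele has switched, so vg is the middle locus and the order is cn – vg – c.

vg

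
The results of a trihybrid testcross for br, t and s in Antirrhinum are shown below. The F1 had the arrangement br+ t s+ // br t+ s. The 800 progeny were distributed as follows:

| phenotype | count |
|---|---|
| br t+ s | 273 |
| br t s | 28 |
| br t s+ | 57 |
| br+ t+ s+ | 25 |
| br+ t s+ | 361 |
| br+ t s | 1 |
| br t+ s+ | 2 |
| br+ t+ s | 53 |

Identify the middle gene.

s

The two rarest classes, br+ t s and br t+ s+, are the double crossovers. Comparing them with the parentals, only the s allele has switched, so s is the middle locus and the order is t – s – br.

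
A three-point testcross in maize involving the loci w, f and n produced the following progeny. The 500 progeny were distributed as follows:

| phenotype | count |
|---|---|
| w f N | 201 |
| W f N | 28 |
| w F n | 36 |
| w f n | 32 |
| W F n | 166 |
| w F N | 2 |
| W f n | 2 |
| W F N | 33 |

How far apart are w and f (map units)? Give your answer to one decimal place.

The two most frequent reciprocal classes, w f N and W F n, are the parental types, so the F1 was w f N / W F n.
The two rarest classes, w F N and W f n, are the double crossovers. Comparing them with the parentals, only the f allele has switched, so f is the middle locus and the order is n – f – w.
Crossovers in the f–w interval produce the single-crossover classes W f N and w F n (28 + 36 = 64) plus the double crossovers (4).
RF(f–w) = (64 + 4) / 500 = 68/500 = 0.1360 → 13.6 map units.

13.6 map units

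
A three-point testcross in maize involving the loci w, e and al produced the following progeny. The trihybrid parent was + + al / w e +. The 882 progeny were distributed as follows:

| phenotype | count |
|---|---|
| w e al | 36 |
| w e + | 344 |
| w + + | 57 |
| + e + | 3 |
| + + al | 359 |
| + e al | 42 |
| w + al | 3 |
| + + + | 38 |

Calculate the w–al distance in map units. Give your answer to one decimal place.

The two rarest classes, w + al and + e +, are the double crossovers. Comparing them with the parentals, only the w allele has switched, so w is the middle locus and the order is al – w – e.
Crossovers in the al–w interval produce the single-crossover classes + + + and w e al (38 + 36 = 74) plus the double crossovers (6).
RF(al–w) = (74 + 6) / 882 = 80/882 = 0.0907 → 9.1 map units.

9.1 map units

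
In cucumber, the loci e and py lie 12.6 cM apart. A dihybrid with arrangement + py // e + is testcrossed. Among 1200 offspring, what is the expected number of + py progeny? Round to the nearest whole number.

524

A map distance of 12.6 cM corresponds to a recombination frequency of 0.126.
The F1 is + py / e +, so + py is a parental gamete class with expected frequency (1 − r)/2 = 0.874/2 = 0.4370.
Expected number = 0.4370 × 1200 = 524.40 ≈ 524.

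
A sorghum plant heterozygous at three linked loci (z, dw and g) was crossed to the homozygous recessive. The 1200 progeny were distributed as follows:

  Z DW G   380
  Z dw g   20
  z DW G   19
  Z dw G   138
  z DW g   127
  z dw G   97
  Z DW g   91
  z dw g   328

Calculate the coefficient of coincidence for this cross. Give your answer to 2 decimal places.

0.68

The two most frequent reciprocal classes, z dw g and Z DW G, are the parental types, so the F1 was z dw g / Z DW G.
The two rarest classes, Z dw g and z DW G, are the double crossovers. Comparing them with the parentals, only the z allele has switched, so z is the middle locus and the order is dw – z – g.
dw–z: (265 + 39)/1200 = 0.2533; z–g: (188 + 39)/1200 = 0.1892.
Expected DCO frequency = 0.2533 × 0.1892 ≈ 0.04792; observed = 39/1200 ≈ 0.03250.
Coefficient of coincidence = 0.03250/0.04792 ≈ 0.68.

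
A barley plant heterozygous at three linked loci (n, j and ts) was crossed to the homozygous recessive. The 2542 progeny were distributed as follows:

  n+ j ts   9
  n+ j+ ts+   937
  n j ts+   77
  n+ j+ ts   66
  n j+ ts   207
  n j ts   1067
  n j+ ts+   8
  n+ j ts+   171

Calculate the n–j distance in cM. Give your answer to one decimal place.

The two most frequent reciprocal classes, n+ j+ ts+ and n j ts, are the parental types, so the F1 was n+ j+ ts+ / n j ts.
The two rarest classes, n j+ ts+ and n+ j ts, are the double crossovers. Comparing them with the parentals, only the n allele has switched, so n is the middle locus and the order is j – n – ts.
Crossovers in the j–n interval produce the single-crossover classes n+ j ts+ and n j+ ts (171 + 207 = 378) plus the double crossovers (17).
RF(j–n) = (378 + 17) / 2542 = 395/2542 = 0.1554 → 15.5 cM.

15.5 cM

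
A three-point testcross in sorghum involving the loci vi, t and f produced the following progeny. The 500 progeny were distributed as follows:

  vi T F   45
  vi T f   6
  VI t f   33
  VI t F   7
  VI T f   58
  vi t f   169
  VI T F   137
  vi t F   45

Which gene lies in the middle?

t

The two most frequent reciprocal classes, vi t f and VI T F, are the parental types, so the F1 was vi t f / VI T F.
The two rarest classes, vi T f and VI t F, are the double crossovers. Comparing them with the parentals, only the t allele has switched, so t is the middle locus and the order is f – t – vi.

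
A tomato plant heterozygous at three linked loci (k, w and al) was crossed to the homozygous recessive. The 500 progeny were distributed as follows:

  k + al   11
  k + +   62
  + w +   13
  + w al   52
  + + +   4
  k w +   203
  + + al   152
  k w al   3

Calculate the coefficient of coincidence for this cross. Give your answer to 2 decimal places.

The two most frequent reciprocal classes, + + al and k w +, are the parental types, so the F1 was + + al / k w +.
The two rarest classes, + + + and k w al, are the double crossovers. Comparing them with the parentals, only the al allele has switched, so al is the middle locus and the order is w – al – k.
w–al: (114 + 7)/500 = 0.2420; al–k: (24 + 7)/500 = 0.0620.
Expected DCO frequency = 0.2420 × 0.0620 ≈ 0.01500; observed = 7/500 ≈ 0.01400.
Coefficient of coincidence = 0.01400/0.01500 ≈ 0.93.

0.93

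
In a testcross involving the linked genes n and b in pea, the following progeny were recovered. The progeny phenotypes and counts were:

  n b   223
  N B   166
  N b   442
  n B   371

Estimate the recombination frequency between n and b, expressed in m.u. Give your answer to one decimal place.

The two most frequent classes, N b (442) and n B (371), are the parental types, so the F1 was N b / n B.
The recombinant classes are N B and n b: 166 + 223 = 389.
Recombination frequency = 389/1202 = 0.3236 ≈ 32.4%, i.e. 32.4 m.u.

32.4 m.u.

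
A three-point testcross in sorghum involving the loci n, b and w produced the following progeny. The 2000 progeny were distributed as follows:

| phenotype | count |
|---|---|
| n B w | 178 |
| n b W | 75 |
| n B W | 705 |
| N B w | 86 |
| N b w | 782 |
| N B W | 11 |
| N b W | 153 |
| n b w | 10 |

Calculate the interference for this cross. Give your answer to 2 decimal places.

0.34

The two most frequent reciprocal classes, n B W and N b w, are the parental types, so the F1 was n B W / N b w.
The two rarest classes, N B W and n b w, are the double crossovers. Comparing them with the parentals, only the n allele has switched, so n is the middle locus and the order is w – n – b.
w–n: (331 + 21)/2000 = 0.1760; n–b: (161 + 21)/2000 = 0.0910.
Expected DCO frequency = 0.1760 × 0.0910 ≈ 0.01602; observed = 21/2000 ≈ 0.01050.
Coefficient of coincidence = 0.01050/0.01602 ≈ 0.66; interference = 1 − 0.66 = 0.34.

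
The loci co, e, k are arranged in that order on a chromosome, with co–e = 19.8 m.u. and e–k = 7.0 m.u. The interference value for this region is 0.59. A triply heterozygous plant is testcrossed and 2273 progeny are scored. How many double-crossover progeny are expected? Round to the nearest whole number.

Map distances give recombination frequencies of 0.198 and 0.070 for the two intervals.
With interference 0.59 (so coincidence = 0.41), expected double-crossover frequency = 0.198 × 0.070 × 0.41 = 0.00568.
Expected number = 0.00568 × 2273 = 12.92 ≈ 13.

13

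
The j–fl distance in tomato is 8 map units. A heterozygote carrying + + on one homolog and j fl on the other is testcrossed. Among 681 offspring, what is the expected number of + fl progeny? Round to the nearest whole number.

27

A map distance of 8 map units corresponds to a recombination frequency of 0.080.
The F1 is + + / j fl, so + fl is a recombinant gamete class with expected frequency r/2 = 0.080/2 = 0.0400.
Expected number = 0.0400 × 681 = 27.24 ≈ 27.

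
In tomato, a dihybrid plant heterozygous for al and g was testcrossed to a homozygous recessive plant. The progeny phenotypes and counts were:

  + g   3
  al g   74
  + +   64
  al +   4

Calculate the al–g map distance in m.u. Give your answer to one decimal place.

The two most frequent classes, + + (64) and al g (74), are the parental types, so the F1 was + + / al g.
The recombinant classes are + g and al +: 3 + 4 = 7.
Recombination frequency = 7/145 = 0.0483 ≈ 4.8%, i.e. 4.8 m.u.

4.8 m.u.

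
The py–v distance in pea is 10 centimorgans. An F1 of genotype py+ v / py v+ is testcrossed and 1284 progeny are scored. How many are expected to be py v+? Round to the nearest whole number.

578

A map distance of 10 centimorgans corresponds to a recombination frequency of 0.100.
The F1 is py+ v / py v+, so py v+ is a parental gamete class with expected frequency (1 − r)/2 = 0.900/2 = 0.4500.
Expected number = 0.4500 × 1284 = 577.80 ≈ 578.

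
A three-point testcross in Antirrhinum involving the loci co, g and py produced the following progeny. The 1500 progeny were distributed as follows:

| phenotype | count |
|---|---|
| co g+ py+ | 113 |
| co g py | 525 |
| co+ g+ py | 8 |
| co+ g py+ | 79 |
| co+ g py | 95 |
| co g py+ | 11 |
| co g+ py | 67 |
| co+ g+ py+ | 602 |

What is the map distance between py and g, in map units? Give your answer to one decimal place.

The two most frequent reciprocal classes, co g py and co+ g+ py+, are the parental types, so the F1 was co g py / co+ g+ py+.
The two rarest classes, co g py+ and co+ g+ py, are the double crossovers. Comparing them with the parentals, only the py allele has switched, so py is the middle locus and the order is co – py – g.
Crossovers in the py–g interval produce the single-crossover classes co g+ py and co+ g py+ (67 + 79 = 146) plus the double crossovers (19).
RF(py–g) = (146 + 19) / 1500 = 165/1500 = 0.1100 → 11.0 map units.

11.0 map units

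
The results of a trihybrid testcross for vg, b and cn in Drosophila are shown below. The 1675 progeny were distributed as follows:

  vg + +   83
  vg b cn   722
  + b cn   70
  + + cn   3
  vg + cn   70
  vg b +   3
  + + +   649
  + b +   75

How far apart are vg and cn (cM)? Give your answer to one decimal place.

9.5 cM

The two most frequent reciprocal classes, vg b cn and + + +, are the parental types, so the F1 was vg b cn / + + +.
The two rarest classes, vg b + and + + cn, are the double crossovers. Comparing them with the parentals, only the cn allele has switched, so cn is the middle locus and the order is vg – cn – b.
Crossovers in the vg–cn interval produce the single-crossover classes + b cn and vg + + (70 + 83 = 153) plus the double crossovers (6).
RF(vg–cn) = (153 + 6) / 1675 = 159/1675 = 0.0949 → 9.5 cM.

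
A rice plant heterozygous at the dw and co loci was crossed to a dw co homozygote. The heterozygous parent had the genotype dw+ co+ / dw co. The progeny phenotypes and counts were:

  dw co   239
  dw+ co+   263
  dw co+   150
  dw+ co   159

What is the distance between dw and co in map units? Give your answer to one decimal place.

The recombinant classes are dw+ co and dw co+: 159 + 150 = 309.
Recombination frequency = 309/811 = 0.3810 ≈ 38.1%, i.e. 38.1 map units.

38.1 map units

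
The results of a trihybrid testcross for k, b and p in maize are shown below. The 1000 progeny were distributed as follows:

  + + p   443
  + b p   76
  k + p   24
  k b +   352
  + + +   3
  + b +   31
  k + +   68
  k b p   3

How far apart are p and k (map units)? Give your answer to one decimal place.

6.1 map units

The two most frequent reciprocal classes, k b + and + + p, are the parental types, so the F1 was k b + / + + p.
The two rarest classes, k b p and + + +, are the double crossovers. Comparing them with the parentals, only the p allele has switched, so p is the middle locus and the order is b – p – k.
Crossovers in the p–k interval produce the single-crossover classes + b + and k + p (31 + 24 = 55) plus the double crossovers (6).
RF(p–k) = (55 + 6) / 1000 = 61/1000 = 0.0610 → 6.1 map units.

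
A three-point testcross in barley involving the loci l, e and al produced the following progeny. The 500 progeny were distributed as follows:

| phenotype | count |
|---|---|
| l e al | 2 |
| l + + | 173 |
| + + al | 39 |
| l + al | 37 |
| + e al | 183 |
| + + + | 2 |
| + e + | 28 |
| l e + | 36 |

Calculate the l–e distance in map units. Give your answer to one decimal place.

The two most frequent reciprocal classes, l + + and + e al, are the parental types, so the F1 was l + + / + e al.
The two rarest classes, + + + and l e al, are the double crossovers. Comparing them with the parentals, only the l allele has switched, so l is the middle locus and the order is al – l – e.
Crossovers in the l–e interval produce the single-crossover classes l e + and + + al (36 + 39 = 75) plus the double crossovers (4).
RF(l–e) = (75 + 4) / 500 = 79/500 = 0.1580 → 15.8 map units.

15.8 map units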